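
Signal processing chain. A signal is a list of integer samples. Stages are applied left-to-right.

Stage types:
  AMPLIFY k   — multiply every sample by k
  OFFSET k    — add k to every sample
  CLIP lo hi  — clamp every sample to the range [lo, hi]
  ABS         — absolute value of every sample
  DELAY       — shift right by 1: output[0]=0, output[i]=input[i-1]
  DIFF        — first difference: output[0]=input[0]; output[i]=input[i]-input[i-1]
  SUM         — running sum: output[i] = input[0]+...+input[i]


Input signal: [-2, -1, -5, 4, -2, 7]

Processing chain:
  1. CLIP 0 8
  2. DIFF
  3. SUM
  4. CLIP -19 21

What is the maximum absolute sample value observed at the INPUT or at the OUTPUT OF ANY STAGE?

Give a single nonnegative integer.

Answer: 7

Derivation:
Input: [-2, -1, -5, 4, -2, 7] (max |s|=7)
Stage 1 (CLIP 0 8): clip(-2,0,8)=0, clip(-1,0,8)=0, clip(-5,0,8)=0, clip(4,0,8)=4, clip(-2,0,8)=0, clip(7,0,8)=7 -> [0, 0, 0, 4, 0, 7] (max |s|=7)
Stage 2 (DIFF): s[0]=0, 0-0=0, 0-0=0, 4-0=4, 0-4=-4, 7-0=7 -> [0, 0, 0, 4, -4, 7] (max |s|=7)
Stage 3 (SUM): sum[0..0]=0, sum[0..1]=0, sum[0..2]=0, sum[0..3]=4, sum[0..4]=0, sum[0..5]=7 -> [0, 0, 0, 4, 0, 7] (max |s|=7)
Stage 4 (CLIP -19 21): clip(0,-19,21)=0, clip(0,-19,21)=0, clip(0,-19,21)=0, clip(4,-19,21)=4, clip(0,-19,21)=0, clip(7,-19,21)=7 -> [0, 0, 0, 4, 0, 7] (max |s|=7)
Overall max amplitude: 7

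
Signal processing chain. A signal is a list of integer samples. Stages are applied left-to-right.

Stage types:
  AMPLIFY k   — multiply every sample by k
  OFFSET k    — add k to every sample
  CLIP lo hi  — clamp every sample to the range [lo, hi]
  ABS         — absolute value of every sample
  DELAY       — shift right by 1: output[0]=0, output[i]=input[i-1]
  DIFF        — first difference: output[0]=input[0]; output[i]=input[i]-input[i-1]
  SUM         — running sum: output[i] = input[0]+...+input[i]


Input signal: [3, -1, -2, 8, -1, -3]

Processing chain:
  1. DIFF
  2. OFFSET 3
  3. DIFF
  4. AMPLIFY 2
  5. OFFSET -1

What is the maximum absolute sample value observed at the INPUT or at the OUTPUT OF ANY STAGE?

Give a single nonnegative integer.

Answer: 39

Derivation:
Input: [3, -1, -2, 8, -1, -3] (max |s|=8)
Stage 1 (DIFF): s[0]=3, -1-3=-4, -2--1=-1, 8--2=10, -1-8=-9, -3--1=-2 -> [3, -4, -1, 10, -9, -2] (max |s|=10)
Stage 2 (OFFSET 3): 3+3=6, -4+3=-1, -1+3=2, 10+3=13, -9+3=-6, -2+3=1 -> [6, -1, 2, 13, -6, 1] (max |s|=13)
Stage 3 (DIFF): s[0]=6, -1-6=-7, 2--1=3, 13-2=11, -6-13=-19, 1--6=7 -> [6, -7, 3, 11, -19, 7] (max |s|=19)
Stage 4 (AMPLIFY 2): 6*2=12, -7*2=-14, 3*2=6, 11*2=22, -19*2=-38, 7*2=14 -> [12, -14, 6, 22, -38, 14] (max |s|=38)
Stage 5 (OFFSET -1): 12+-1=11, -14+-1=-15, 6+-1=5, 22+-1=21, -38+-1=-39, 14+-1=13 -> [11, -15, 5, 21, -39, 13] (max |s|=39)
Overall max amplitude: 39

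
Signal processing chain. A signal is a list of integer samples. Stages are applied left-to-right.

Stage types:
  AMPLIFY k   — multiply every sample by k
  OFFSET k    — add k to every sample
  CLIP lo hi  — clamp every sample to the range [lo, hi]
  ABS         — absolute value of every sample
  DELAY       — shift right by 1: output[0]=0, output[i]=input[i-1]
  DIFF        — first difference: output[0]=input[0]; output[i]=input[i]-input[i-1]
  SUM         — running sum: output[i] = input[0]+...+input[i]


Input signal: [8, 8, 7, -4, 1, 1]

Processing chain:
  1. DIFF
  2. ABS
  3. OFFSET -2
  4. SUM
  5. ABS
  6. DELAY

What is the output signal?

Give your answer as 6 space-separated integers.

Input: [8, 8, 7, -4, 1, 1]
Stage 1 (DIFF): s[0]=8, 8-8=0, 7-8=-1, -4-7=-11, 1--4=5, 1-1=0 -> [8, 0, -1, -11, 5, 0]
Stage 2 (ABS): |8|=8, |0|=0, |-1|=1, |-11|=11, |5|=5, |0|=0 -> [8, 0, 1, 11, 5, 0]
Stage 3 (OFFSET -2): 8+-2=6, 0+-2=-2, 1+-2=-1, 11+-2=9, 5+-2=3, 0+-2=-2 -> [6, -2, -1, 9, 3, -2]
Stage 4 (SUM): sum[0..0]=6, sum[0..1]=4, sum[0..2]=3, sum[0..3]=12, sum[0..4]=15, sum[0..5]=13 -> [6, 4, 3, 12, 15, 13]
Stage 5 (ABS): |6|=6, |4|=4, |3|=3, |12|=12, |15|=15, |13|=13 -> [6, 4, 3, 12, 15, 13]
Stage 6 (DELAY): [0, 6, 4, 3, 12, 15] = [0, 6, 4, 3, 12, 15] -> [0, 6, 4, 3, 12, 15]

Answer: 0 6 4 3 12 15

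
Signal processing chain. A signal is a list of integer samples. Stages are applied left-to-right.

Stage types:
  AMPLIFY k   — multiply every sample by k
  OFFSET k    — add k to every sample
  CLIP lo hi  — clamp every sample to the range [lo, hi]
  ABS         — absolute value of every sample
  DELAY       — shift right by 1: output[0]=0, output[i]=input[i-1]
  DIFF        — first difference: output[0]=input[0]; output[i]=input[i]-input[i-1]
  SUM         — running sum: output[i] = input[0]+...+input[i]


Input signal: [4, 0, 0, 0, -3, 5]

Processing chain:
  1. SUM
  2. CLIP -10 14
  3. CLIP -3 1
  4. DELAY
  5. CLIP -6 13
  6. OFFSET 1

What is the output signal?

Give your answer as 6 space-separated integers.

Answer: 1 2 2 2 2 2

Derivation:
Input: [4, 0, 0, 0, -3, 5]
Stage 1 (SUM): sum[0..0]=4, sum[0..1]=4, sum[0..2]=4, sum[0..3]=4, sum[0..4]=1, sum[0..5]=6 -> [4, 4, 4, 4, 1, 6]
Stage 2 (CLIP -10 14): clip(4,-10,14)=4, clip(4,-10,14)=4, clip(4,-10,14)=4, clip(4,-10,14)=4, clip(1,-10,14)=1, clip(6,-10,14)=6 -> [4, 4, 4, 4, 1, 6]
Stage 3 (CLIP -3 1): clip(4,-3,1)=1, clip(4,-3,1)=1, clip(4,-3,1)=1, clip(4,-3,1)=1, clip(1,-3,1)=1, clip(6,-3,1)=1 -> [1, 1, 1, 1, 1, 1]
Stage 4 (DELAY): [0, 1, 1, 1, 1, 1] = [0, 1, 1, 1, 1, 1] -> [0, 1, 1, 1, 1, 1]
Stage 5 (CLIP -6 13): clip(0,-6,13)=0, clip(1,-6,13)=1, clip(1,-6,13)=1, clip(1,-6,13)=1, clip(1,-6,13)=1, clip(1,-6,13)=1 -> [0, 1, 1, 1, 1, 1]
Stage 6 (OFFSET 1): 0+1=1, 1+1=2, 1+1=2, 1+1=2, 1+1=2, 1+1=2 -> [1, 2, 2, 2, 2, 2]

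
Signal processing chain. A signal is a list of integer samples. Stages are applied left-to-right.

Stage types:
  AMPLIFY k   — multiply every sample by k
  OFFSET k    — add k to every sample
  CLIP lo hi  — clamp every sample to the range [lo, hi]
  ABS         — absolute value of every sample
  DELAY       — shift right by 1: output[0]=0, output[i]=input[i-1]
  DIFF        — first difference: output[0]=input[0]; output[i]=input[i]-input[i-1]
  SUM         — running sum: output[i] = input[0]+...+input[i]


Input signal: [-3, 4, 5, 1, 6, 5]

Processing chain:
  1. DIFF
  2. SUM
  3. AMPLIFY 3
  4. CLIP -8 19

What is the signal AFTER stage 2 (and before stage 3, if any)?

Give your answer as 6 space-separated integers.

Answer: -3 4 5 1 6 5

Derivation:
Input: [-3, 4, 5, 1, 6, 5]
Stage 1 (DIFF): s[0]=-3, 4--3=7, 5-4=1, 1-5=-4, 6-1=5, 5-6=-1 -> [-3, 7, 1, -4, 5, -1]
Stage 2 (SUM): sum[0..0]=-3, sum[0..1]=4, sum[0..2]=5, sum[0..3]=1, sum[0..4]=6, sum[0..5]=5 -> [-3, 4, 5, 1, 6, 5]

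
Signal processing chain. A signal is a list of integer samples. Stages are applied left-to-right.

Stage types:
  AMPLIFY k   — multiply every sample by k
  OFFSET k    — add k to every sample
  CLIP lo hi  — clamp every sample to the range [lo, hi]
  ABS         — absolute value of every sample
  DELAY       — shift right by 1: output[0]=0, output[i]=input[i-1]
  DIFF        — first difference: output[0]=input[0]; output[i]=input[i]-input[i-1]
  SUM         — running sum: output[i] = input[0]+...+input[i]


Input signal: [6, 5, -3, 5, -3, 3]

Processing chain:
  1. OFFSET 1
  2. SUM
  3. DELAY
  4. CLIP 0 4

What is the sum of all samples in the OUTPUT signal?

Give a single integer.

Answer: 20

Derivation:
Input: [6, 5, -3, 5, -3, 3]
Stage 1 (OFFSET 1): 6+1=7, 5+1=6, -3+1=-2, 5+1=6, -3+1=-2, 3+1=4 -> [7, 6, -2, 6, -2, 4]
Stage 2 (SUM): sum[0..0]=7, sum[0..1]=13, sum[0..2]=11, sum[0..3]=17, sum[0..4]=15, sum[0..5]=19 -> [7, 13, 11, 17, 15, 19]
Stage 3 (DELAY): [0, 7, 13, 11, 17, 15] = [0, 7, 13, 11, 17, 15] -> [0, 7, 13, 11, 17, 15]
Stage 4 (CLIP 0 4): clip(0,0,4)=0, clip(7,0,4)=4, clip(13,0,4)=4, clip(11,0,4)=4, clip(17,0,4)=4, clip(15,0,4)=4 -> [0, 4, 4, 4, 4, 4]
Output sum: 20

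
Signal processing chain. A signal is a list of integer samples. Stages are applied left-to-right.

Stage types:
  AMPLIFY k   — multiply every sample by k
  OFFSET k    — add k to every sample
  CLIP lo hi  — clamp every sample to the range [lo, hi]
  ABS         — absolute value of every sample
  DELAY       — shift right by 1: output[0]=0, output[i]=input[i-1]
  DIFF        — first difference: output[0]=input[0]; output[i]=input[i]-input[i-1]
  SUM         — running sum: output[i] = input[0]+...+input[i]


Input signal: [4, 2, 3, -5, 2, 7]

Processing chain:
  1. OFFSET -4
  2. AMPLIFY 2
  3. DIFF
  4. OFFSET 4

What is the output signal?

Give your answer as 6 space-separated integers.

Answer: 4 0 6 -12 18 14

Derivation:
Input: [4, 2, 3, -5, 2, 7]
Stage 1 (OFFSET -4): 4+-4=0, 2+-4=-2, 3+-4=-1, -5+-4=-9, 2+-4=-2, 7+-4=3 -> [0, -2, -1, -9, -2, 3]
Stage 2 (AMPLIFY 2): 0*2=0, -2*2=-4, -1*2=-2, -9*2=-18, -2*2=-4, 3*2=6 -> [0, -4, -2, -18, -4, 6]
Stage 3 (DIFF): s[0]=0, -4-0=-4, -2--4=2, -18--2=-16, -4--18=14, 6--4=10 -> [0, -4, 2, -16, 14, 10]
Stage 4 (OFFSET 4): 0+4=4, -4+4=0, 2+4=6, -16+4=-12, 14+4=18, 10+4=14 -> [4, 0, 6, -12, 18, 14]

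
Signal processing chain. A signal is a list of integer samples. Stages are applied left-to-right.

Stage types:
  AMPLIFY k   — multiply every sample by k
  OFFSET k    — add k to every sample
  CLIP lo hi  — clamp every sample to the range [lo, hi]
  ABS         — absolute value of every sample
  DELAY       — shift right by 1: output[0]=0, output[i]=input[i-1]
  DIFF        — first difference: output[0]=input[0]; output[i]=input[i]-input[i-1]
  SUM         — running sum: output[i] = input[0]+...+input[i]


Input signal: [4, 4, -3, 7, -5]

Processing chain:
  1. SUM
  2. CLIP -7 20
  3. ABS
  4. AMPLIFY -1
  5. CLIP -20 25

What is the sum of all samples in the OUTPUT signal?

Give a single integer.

Answer: -36

Derivation:
Input: [4, 4, -3, 7, -5]
Stage 1 (SUM): sum[0..0]=4, sum[0..1]=8, sum[0..2]=5, sum[0..3]=12, sum[0..4]=7 -> [4, 8, 5, 12, 7]
Stage 2 (CLIP -7 20): clip(4,-7,20)=4, clip(8,-7,20)=8, clip(5,-7,20)=5, clip(12,-7,20)=12, clip(7,-7,20)=7 -> [4, 8, 5, 12, 7]
Stage 3 (ABS): |4|=4, |8|=8, |5|=5, |12|=12, |7|=7 -> [4, 8, 5, 12, 7]
Stage 4 (AMPLIFY -1): 4*-1=-4, 8*-1=-8, 5*-1=-5, 12*-1=-12, 7*-1=-7 -> [-4, -8, -5, -12, -7]
Stage 5 (CLIP -20 25): clip(-4,-20,25)=-4, clip(-8,-20,25)=-8, clip(-5,-20,25)=-5, clip(-12,-20,25)=-12, clip(-7,-20,25)=-7 -> [-4, -8, -5, -12, -7]
Output sum: -36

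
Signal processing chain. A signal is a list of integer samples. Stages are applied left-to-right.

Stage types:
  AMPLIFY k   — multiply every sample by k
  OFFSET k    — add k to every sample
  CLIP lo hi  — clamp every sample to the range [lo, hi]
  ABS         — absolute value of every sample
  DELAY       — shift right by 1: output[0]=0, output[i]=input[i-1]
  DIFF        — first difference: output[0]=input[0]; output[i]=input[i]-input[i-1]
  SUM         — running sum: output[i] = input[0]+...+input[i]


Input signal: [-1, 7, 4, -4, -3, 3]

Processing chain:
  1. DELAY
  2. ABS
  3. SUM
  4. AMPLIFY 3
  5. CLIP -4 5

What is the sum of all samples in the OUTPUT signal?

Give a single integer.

Answer: 23

Derivation:
Input: [-1, 7, 4, -4, -3, 3]
Stage 1 (DELAY): [0, -1, 7, 4, -4, -3] = [0, -1, 7, 4, -4, -3] -> [0, -1, 7, 4, -4, -3]
Stage 2 (ABS): |0|=0, |-1|=1, |7|=7, |4|=4, |-4|=4, |-3|=3 -> [0, 1, 7, 4, 4, 3]
Stage 3 (SUM): sum[0..0]=0, sum[0..1]=1, sum[0..2]=8, sum[0..3]=12, sum[0..4]=16, sum[0..5]=19 -> [0, 1, 8, 12, 16, 19]
Stage 4 (AMPLIFY 3): 0*3=0, 1*3=3, 8*3=24, 12*3=36, 16*3=48, 19*3=57 -> [0, 3, 24, 36, 48, 57]
Stage 5 (CLIP -4 5): clip(0,-4,5)=0, clip(3,-4,5)=3, clip(24,-4,5)=5, clip(36,-4,5)=5, clip(48,-4,5)=5, clip(57,-4,5)=5 -> [0, 3, 5, 5, 5, 5]
Output sum: 23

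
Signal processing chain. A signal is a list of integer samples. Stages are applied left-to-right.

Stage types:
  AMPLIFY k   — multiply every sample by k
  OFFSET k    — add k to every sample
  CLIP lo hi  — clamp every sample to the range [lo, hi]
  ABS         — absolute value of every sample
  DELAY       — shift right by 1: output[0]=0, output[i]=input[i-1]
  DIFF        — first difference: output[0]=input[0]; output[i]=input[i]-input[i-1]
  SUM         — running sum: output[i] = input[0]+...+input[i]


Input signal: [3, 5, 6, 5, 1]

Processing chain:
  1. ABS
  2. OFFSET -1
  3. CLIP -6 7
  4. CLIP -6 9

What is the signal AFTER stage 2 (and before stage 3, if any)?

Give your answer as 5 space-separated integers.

Input: [3, 5, 6, 5, 1]
Stage 1 (ABS): |3|=3, |5|=5, |6|=6, |5|=5, |1|=1 -> [3, 5, 6, 5, 1]
Stage 2 (OFFSET -1): 3+-1=2, 5+-1=4, 6+-1=5, 5+-1=4, 1+-1=0 -> [2, 4, 5, 4, 0]

Answer: 2 4 5 4 0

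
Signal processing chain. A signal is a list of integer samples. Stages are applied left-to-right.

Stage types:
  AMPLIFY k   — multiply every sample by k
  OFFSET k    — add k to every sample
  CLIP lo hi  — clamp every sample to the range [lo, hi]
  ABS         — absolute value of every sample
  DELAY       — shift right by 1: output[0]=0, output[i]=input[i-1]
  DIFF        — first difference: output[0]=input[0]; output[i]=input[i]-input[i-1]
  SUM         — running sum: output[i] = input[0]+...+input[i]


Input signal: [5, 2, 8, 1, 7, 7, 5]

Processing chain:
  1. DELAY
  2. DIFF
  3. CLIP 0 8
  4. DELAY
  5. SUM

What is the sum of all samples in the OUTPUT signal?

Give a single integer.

Answer: 49

Derivation:
Input: [5, 2, 8, 1, 7, 7, 5]
Stage 1 (DELAY): [0, 5, 2, 8, 1, 7, 7] = [0, 5, 2, 8, 1, 7, 7] -> [0, 5, 2, 8, 1, 7, 7]
Stage 2 (DIFF): s[0]=0, 5-0=5, 2-5=-3, 8-2=6, 1-8=-7, 7-1=6, 7-7=0 -> [0, 5, -3, 6, -7, 6, 0]
Stage 3 (CLIP 0 8): clip(0,0,8)=0, clip(5,0,8)=5, clip(-3,0,8)=0, clip(6,0,8)=6, clip(-7,0,8)=0, clip(6,0,8)=6, clip(0,0,8)=0 -> [0, 5, 0, 6, 0, 6, 0]
Stage 4 (DELAY): [0, 0, 5, 0, 6, 0, 6] = [0, 0, 5, 0, 6, 0, 6] -> [0, 0, 5, 0, 6, 0, 6]
Stage 5 (SUM): sum[0..0]=0, sum[0..1]=0, sum[0..2]=5, sum[0..3]=5, sum[0..4]=11, sum[0..5]=11, sum[0..6]=17 -> [0, 0, 5, 5, 11, 11, 17]
Output sum: 49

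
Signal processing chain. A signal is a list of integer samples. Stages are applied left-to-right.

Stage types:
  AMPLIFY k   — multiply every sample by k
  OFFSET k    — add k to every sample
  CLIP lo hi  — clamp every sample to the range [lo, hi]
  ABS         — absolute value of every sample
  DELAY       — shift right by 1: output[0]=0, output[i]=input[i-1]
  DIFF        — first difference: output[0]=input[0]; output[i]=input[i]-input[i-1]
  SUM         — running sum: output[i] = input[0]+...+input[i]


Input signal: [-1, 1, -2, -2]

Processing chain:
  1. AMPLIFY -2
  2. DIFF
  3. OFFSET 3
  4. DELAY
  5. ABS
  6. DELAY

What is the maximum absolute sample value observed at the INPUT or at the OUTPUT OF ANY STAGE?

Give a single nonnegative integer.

Answer: 9

Derivation:
Input: [-1, 1, -2, -2] (max |s|=2)
Stage 1 (AMPLIFY -2): -1*-2=2, 1*-2=-2, -2*-2=4, -2*-2=4 -> [2, -2, 4, 4] (max |s|=4)
Stage 2 (DIFF): s[0]=2, -2-2=-4, 4--2=6, 4-4=0 -> [2, -4, 6, 0] (max |s|=6)
Stage 3 (OFFSET 3): 2+3=5, -4+3=-1, 6+3=9, 0+3=3 -> [5, -1, 9, 3] (max |s|=9)
Stage 4 (DELAY): [0, 5, -1, 9] = [0, 5, -1, 9] -> [0, 5, -1, 9] (max |s|=9)
Stage 5 (ABS): |0|=0, |5|=5, |-1|=1, |9|=9 -> [0, 5, 1, 9] (max |s|=9)
Stage 6 (DELAY): [0, 0, 5, 1] = [0, 0, 5, 1] -> [0, 0, 5, 1] (max |s|=5)
Overall max amplitude: 9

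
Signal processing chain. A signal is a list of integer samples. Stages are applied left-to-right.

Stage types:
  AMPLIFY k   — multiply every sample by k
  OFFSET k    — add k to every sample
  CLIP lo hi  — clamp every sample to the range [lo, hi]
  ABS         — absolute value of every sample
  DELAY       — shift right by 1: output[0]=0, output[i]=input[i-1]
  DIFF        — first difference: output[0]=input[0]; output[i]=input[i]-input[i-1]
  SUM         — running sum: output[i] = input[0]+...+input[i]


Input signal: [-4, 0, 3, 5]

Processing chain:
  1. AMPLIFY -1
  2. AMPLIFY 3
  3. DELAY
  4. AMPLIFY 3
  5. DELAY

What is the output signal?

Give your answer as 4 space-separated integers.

Input: [-4, 0, 3, 5]
Stage 1 (AMPLIFY -1): -4*-1=4, 0*-1=0, 3*-1=-3, 5*-1=-5 -> [4, 0, -3, -5]
Stage 2 (AMPLIFY 3): 4*3=12, 0*3=0, -3*3=-9, -5*3=-15 -> [12, 0, -9, -15]
Stage 3 (DELAY): [0, 12, 0, -9] = [0, 12, 0, -9] -> [0, 12, 0, -9]
Stage 4 (AMPLIFY 3): 0*3=0, 12*3=36, 0*3=0, -9*3=-27 -> [0, 36, 0, -27]
Stage 5 (DELAY): [0, 0, 36, 0] = [0, 0, 36, 0] -> [0, 0, 36, 0]

Answer: 0 0 36 0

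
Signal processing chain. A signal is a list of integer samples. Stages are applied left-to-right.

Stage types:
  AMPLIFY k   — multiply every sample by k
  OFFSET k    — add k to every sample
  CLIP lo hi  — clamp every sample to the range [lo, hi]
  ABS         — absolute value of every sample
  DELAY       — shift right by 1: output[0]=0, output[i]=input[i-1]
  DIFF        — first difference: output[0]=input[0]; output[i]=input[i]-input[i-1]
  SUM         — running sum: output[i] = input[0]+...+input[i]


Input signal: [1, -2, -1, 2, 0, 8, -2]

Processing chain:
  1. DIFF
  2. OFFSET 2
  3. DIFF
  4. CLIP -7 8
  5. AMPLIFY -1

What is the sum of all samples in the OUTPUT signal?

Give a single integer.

Input: [1, -2, -1, 2, 0, 8, -2]
Stage 1 (DIFF): s[0]=1, -2-1=-3, -1--2=1, 2--1=3, 0-2=-2, 8-0=8, -2-8=-10 -> [1, -3, 1, 3, -2, 8, -10]
Stage 2 (OFFSET 2): 1+2=3, -3+2=-1, 1+2=3, 3+2=5, -2+2=0, 8+2=10, -10+2=-8 -> [3, -1, 3, 5, 0, 10, -8]
Stage 3 (DIFF): s[0]=3, -1-3=-4, 3--1=4, 5-3=2, 0-5=-5, 10-0=10, -8-10=-18 -> [3, -4, 4, 2, -5, 10, -18]
Stage 4 (CLIP -7 8): clip(3,-7,8)=3, clip(-4,-7,8)=-4, clip(4,-7,8)=4, clip(2,-7,8)=2, clip(-5,-7,8)=-5, clip(10,-7,8)=8, clip(-18,-7,8)=-7 -> [3, -4, 4, 2, -5, 8, -7]
Stage 5 (AMPLIFY -1): 3*-1=-3, -4*-1=4, 4*-1=-4, 2*-1=-2, -5*-1=5, 8*-1=-8, -7*-1=7 -> [-3, 4, -4, -2, 5, -8, 7]
Output sum: -1

Answer: -1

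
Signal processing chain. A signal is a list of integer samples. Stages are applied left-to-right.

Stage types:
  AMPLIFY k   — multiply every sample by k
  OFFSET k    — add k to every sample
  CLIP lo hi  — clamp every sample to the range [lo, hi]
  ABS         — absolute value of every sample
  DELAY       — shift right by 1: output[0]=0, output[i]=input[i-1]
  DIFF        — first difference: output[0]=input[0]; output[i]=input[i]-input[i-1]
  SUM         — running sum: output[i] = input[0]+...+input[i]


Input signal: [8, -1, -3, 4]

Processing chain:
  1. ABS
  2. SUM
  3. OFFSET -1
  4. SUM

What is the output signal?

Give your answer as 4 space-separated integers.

Answer: 7 15 26 41

Derivation:
Input: [8, -1, -3, 4]
Stage 1 (ABS): |8|=8, |-1|=1, |-3|=3, |4|=4 -> [8, 1, 3, 4]
Stage 2 (SUM): sum[0..0]=8, sum[0..1]=9, sum[0..2]=12, sum[0..3]=16 -> [8, 9, 12, 16]
Stage 3 (OFFSET -1): 8+-1=7, 9+-1=8, 12+-1=11, 16+-1=15 -> [7, 8, 11, 15]
Stage 4 (SUM): sum[0..0]=7, sum[0..1]=15, sum[0..2]=26, sum[0..3]=41 -> [7, 15, 26, 41]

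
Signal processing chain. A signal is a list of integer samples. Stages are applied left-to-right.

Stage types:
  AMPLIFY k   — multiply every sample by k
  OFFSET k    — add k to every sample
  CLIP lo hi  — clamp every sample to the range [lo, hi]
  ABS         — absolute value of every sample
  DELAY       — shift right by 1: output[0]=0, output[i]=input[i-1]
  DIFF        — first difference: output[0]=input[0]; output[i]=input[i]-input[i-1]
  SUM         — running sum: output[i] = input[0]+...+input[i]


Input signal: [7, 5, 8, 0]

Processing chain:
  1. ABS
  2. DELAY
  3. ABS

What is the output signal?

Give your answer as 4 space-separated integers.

Input: [7, 5, 8, 0]
Stage 1 (ABS): |7|=7, |5|=5, |8|=8, |0|=0 -> [7, 5, 8, 0]
Stage 2 (DELAY): [0, 7, 5, 8] = [0, 7, 5, 8] -> [0, 7, 5, 8]
Stage 3 (ABS): |0|=0, |7|=7, |5|=5, |8|=8 -> [0, 7, 5, 8]

Answer: 0 7 5 8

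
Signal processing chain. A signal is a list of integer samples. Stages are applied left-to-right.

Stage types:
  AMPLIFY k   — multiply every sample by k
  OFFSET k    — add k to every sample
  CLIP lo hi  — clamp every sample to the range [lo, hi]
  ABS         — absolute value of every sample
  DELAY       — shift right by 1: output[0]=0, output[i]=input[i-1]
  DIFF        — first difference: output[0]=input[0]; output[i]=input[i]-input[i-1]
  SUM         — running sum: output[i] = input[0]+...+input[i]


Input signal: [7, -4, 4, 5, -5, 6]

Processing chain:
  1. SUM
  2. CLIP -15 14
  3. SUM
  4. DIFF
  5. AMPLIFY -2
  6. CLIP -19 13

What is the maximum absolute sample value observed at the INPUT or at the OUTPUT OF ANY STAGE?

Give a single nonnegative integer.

Answer: 49

Derivation:
Input: [7, -4, 4, 5, -5, 6] (max |s|=7)
Stage 1 (SUM): sum[0..0]=7, sum[0..1]=3, sum[0..2]=7, sum[0..3]=12, sum[0..4]=7, sum[0..5]=13 -> [7, 3, 7, 12, 7, 13] (max |s|=13)
Stage 2 (CLIP -15 14): clip(7,-15,14)=7, clip(3,-15,14)=3, clip(7,-15,14)=7, clip(12,-15,14)=12, clip(7,-15,14)=7, clip(13,-15,14)=13 -> [7, 3, 7, 12, 7, 13] (max |s|=13)
Stage 3 (SUM): sum[0..0]=7, sum[0..1]=10, sum[0..2]=17, sum[0..3]=29, sum[0..4]=36, sum[0..5]=49 -> [7, 10, 17, 29, 36, 49] (max |s|=49)
Stage 4 (DIFF): s[0]=7, 10-7=3, 17-10=7, 29-17=12, 36-29=7, 49-36=13 -> [7, 3, 7, 12, 7, 13] (max |s|=13)
Stage 5 (AMPLIFY -2): 7*-2=-14, 3*-2=-6, 7*-2=-14, 12*-2=-24, 7*-2=-14, 13*-2=-26 -> [-14, -6, -14, -24, -14, -26] (max |s|=26)
Stage 6 (CLIP -19 13): clip(-14,-19,13)=-14, clip(-6,-19,13)=-6, clip(-14,-19,13)=-14, clip(-24,-19,13)=-19, clip(-14,-19,13)=-14, clip(-26,-19,13)=-19 -> [-14, -6, -14, -19, -14, -19] (max |s|=19)
Overall max amplitude: 49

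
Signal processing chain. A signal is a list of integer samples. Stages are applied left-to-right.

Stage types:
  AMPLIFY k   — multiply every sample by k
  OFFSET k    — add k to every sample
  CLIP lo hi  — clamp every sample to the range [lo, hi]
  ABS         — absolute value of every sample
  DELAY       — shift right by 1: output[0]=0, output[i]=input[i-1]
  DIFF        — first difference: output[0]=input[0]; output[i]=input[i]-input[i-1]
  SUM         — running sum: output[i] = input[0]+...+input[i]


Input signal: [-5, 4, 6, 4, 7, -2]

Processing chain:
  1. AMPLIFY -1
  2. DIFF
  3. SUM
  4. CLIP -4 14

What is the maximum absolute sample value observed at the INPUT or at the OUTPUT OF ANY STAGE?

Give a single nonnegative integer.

Input: [-5, 4, 6, 4, 7, -2] (max |s|=7)
Stage 1 (AMPLIFY -1): -5*-1=5, 4*-1=-4, 6*-1=-6, 4*-1=-4, 7*-1=-7, -2*-1=2 -> [5, -4, -6, -4, -7, 2] (max |s|=7)
Stage 2 (DIFF): s[0]=5, -4-5=-9, -6--4=-2, -4--6=2, -7--4=-3, 2--7=9 -> [5, -9, -2, 2, -3, 9] (max |s|=9)
Stage 3 (SUM): sum[0..0]=5, sum[0..1]=-4, sum[0..2]=-6, sum[0..3]=-4, sum[0..4]=-7, sum[0..5]=2 -> [5, -4, -6, -4, -7, 2] (max |s|=7)
Stage 4 (CLIP -4 14): clip(5,-4,14)=5, clip(-4,-4,14)=-4, clip(-6,-4,14)=-4, clip(-4,-4,14)=-4, clip(-7,-4,14)=-4, clip(2,-4,14)=2 -> [5, -4, -4, -4, -4, 2] (max |s|=5)
Overall max amplitude: 9

Answer: 9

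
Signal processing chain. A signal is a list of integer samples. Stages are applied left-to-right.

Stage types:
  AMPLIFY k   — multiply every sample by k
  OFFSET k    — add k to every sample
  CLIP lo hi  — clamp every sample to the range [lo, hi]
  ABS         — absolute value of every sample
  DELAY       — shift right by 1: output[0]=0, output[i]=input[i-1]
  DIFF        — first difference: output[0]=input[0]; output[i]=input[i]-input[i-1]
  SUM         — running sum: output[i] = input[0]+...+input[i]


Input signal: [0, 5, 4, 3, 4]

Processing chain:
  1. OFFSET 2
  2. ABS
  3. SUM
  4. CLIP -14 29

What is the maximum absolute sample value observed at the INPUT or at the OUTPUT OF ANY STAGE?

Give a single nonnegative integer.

Answer: 26

Derivation:
Input: [0, 5, 4, 3, 4] (max |s|=5)
Stage 1 (OFFSET 2): 0+2=2, 5+2=7, 4+2=6, 3+2=5, 4+2=6 -> [2, 7, 6, 5, 6] (max |s|=7)
Stage 2 (ABS): |2|=2, |7|=7, |6|=6, |5|=5, |6|=6 -> [2, 7, 6, 5, 6] (max |s|=7)
Stage 3 (SUM): sum[0..0]=2, sum[0..1]=9, sum[0..2]=15, sum[0..3]=20, sum[0..4]=26 -> [2, 9, 15, 20, 26] (max |s|=26)
Stage 4 (CLIP -14 29): clip(2,-14,29)=2, clip(9,-14,29)=9, clip(15,-14,29)=15, clip(20,-14,29)=20, clip(26,-14,29)=26 -> [2, 9, 15, 20, 26] (max |s|=26)
Overall max amplitude: 26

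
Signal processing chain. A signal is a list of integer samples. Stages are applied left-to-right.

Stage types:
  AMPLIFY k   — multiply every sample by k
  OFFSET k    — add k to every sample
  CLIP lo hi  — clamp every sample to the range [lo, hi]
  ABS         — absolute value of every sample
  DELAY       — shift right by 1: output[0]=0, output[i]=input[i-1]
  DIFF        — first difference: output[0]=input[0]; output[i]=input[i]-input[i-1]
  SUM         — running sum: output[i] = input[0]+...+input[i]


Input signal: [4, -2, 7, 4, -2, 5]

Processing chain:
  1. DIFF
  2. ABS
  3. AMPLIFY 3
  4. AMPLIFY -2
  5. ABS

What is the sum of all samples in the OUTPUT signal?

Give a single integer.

Input: [4, -2, 7, 4, -2, 5]
Stage 1 (DIFF): s[0]=4, -2-4=-6, 7--2=9, 4-7=-3, -2-4=-6, 5--2=7 -> [4, -6, 9, -3, -6, 7]
Stage 2 (ABS): |4|=4, |-6|=6, |9|=9, |-3|=3, |-6|=6, |7|=7 -> [4, 6, 9, 3, 6, 7]
Stage 3 (AMPLIFY 3): 4*3=12, 6*3=18, 9*3=27, 3*3=9, 6*3=18, 7*3=21 -> [12, 18, 27, 9, 18, 21]
Stage 4 (AMPLIFY -2): 12*-2=-24, 18*-2=-36, 27*-2=-54, 9*-2=-18, 18*-2=-36, 21*-2=-42 -> [-24, -36, -54, -18, -36, -42]
Stage 5 (ABS): |-24|=24, |-36|=36, |-54|=54, |-18|=18, |-36|=36, |-42|=42 -> [24, 36, 54, 18, 36, 42]
Output sum: 210

Answer: 210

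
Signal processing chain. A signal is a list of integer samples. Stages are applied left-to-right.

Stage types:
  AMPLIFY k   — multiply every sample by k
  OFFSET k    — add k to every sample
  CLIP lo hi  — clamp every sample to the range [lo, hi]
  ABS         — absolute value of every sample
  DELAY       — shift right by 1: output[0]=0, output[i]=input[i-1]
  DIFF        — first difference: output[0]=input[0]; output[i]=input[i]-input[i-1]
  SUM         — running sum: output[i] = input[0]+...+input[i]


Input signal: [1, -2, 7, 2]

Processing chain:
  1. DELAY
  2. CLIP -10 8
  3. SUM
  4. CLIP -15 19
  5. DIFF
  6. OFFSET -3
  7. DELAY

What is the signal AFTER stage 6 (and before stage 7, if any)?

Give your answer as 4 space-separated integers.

Answer: -3 -2 -5 4

Derivation:
Input: [1, -2, 7, 2]
Stage 1 (DELAY): [0, 1, -2, 7] = [0, 1, -2, 7] -> [0, 1, -2, 7]
Stage 2 (CLIP -10 8): clip(0,-10,8)=0, clip(1,-10,8)=1, clip(-2,-10,8)=-2, clip(7,-10,8)=7 -> [0, 1, -2, 7]
Stage 3 (SUM): sum[0..0]=0, sum[0..1]=1, sum[0..2]=-1, sum[0..3]=6 -> [0, 1, -1, 6]
Stage 4 (CLIP -15 19): clip(0,-15,19)=0, clip(1,-15,19)=1, clip(-1,-15,19)=-1, clip(6,-15,19)=6 -> [0, 1, -1, 6]
Stage 5 (DIFF): s[0]=0, 1-0=1, -1-1=-2, 6--1=7 -> [0, 1, -2, 7]
Stage 6 (OFFSET -3): 0+-3=-3, 1+-3=-2, -2+-3=-5, 7+-3=4 -> [-3, -2, -5, 4]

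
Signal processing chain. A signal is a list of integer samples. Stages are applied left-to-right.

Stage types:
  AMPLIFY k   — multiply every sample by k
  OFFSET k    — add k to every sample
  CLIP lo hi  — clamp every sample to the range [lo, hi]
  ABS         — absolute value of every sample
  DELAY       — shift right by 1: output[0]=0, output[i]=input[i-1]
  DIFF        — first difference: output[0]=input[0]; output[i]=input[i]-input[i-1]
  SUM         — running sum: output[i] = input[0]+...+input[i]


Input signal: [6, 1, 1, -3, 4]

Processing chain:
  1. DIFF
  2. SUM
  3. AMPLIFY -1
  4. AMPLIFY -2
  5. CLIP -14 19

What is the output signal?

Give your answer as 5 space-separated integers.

Answer: 12 2 2 -6 8

Derivation:
Input: [6, 1, 1, -3, 4]
Stage 1 (DIFF): s[0]=6, 1-6=-5, 1-1=0, -3-1=-4, 4--3=7 -> [6, -5, 0, -4, 7]
Stage 2 (SUM): sum[0..0]=6, sum[0..1]=1, sum[0..2]=1, sum[0..3]=-3, sum[0..4]=4 -> [6, 1, 1, -3, 4]
Stage 3 (AMPLIFY -1): 6*-1=-6, 1*-1=-1, 1*-1=-1, -3*-1=3, 4*-1=-4 -> [-6, -1, -1, 3, -4]
Stage 4 (AMPLIFY -2): -6*-2=12, -1*-2=2, -1*-2=2, 3*-2=-6, -4*-2=8 -> [12, 2, 2, -6, 8]
Stage 5 (CLIP -14 19): clip(12,-14,19)=12, clip(2,-14,19)=2, clip(2,-14,19)=2, clip(-6,-14,19)=-6, clip(8,-14,19)=8 -> [12, 2, 2, -6, 8]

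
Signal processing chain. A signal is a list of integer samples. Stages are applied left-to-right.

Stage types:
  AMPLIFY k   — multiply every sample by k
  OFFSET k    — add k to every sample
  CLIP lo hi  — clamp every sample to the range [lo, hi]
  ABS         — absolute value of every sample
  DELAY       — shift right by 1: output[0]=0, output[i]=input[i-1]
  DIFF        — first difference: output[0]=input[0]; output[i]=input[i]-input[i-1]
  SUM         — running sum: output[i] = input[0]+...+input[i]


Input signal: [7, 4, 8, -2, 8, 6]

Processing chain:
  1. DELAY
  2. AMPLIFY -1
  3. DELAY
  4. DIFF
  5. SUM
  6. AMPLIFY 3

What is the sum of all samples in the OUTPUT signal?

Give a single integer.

Answer: -51

Derivation:
Input: [7, 4, 8, -2, 8, 6]
Stage 1 (DELAY): [0, 7, 4, 8, -2, 8] = [0, 7, 4, 8, -2, 8] -> [0, 7, 4, 8, -2, 8]
Stage 2 (AMPLIFY -1): 0*-1=0, 7*-1=-7, 4*-1=-4, 8*-1=-8, -2*-1=2, 8*-1=-8 -> [0, -7, -4, -8, 2, -8]
Stage 3 (DELAY): [0, 0, -7, -4, -8, 2] = [0, 0, -7, -4, -8, 2] -> [0, 0, -7, -4, -8, 2]
Stage 4 (DIFF): s[0]=0, 0-0=0, -7-0=-7, -4--7=3, -8--4=-4, 2--8=10 -> [0, 0, -7, 3, -4, 10]
Stage 5 (SUM): sum[0..0]=0, sum[0..1]=0, sum[0..2]=-7, sum[0..3]=-4, sum[0..4]=-8, sum[0..5]=2 -> [0, 0, -7, -4, -8, 2]
Stage 6 (AMPLIFY 3): 0*3=0, 0*3=0, -7*3=-21, -4*3=-12, -8*3=-24, 2*3=6 -> [0, 0, -21, -12, -24, 6]
Output sum: -51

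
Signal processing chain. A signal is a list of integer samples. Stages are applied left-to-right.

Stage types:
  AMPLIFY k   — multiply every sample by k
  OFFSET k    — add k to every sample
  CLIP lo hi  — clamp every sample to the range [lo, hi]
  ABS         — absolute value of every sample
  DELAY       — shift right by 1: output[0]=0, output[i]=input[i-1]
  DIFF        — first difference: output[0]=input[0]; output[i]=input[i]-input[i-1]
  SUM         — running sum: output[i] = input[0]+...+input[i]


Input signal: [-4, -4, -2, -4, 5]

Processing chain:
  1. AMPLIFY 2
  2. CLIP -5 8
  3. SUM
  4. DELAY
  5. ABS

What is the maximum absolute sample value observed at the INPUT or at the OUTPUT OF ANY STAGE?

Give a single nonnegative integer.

Input: [-4, -4, -2, -4, 5] (max |s|=5)
Stage 1 (AMPLIFY 2): -4*2=-8, -4*2=-8, -2*2=-4, -4*2=-8, 5*2=10 -> [-8, -8, -4, -8, 10] (max |s|=10)
Stage 2 (CLIP -5 8): clip(-8,-5,8)=-5, clip(-8,-5,8)=-5, clip(-4,-5,8)=-4, clip(-8,-5,8)=-5, clip(10,-5,8)=8 -> [-5, -5, -4, -5, 8] (max |s|=8)
Stage 3 (SUM): sum[0..0]=-5, sum[0..1]=-10, sum[0..2]=-14, sum[0..3]=-19, sum[0..4]=-11 -> [-5, -10, -14, -19, -11] (max |s|=19)
Stage 4 (DELAY): [0, -5, -10, -14, -19] = [0, -5, -10, -14, -19] -> [0, -5, -10, -14, -19] (max |s|=19)
Stage 5 (ABS): |0|=0, |-5|=5, |-10|=10, |-14|=14, |-19|=19 -> [0, 5, 10, 14, 19] (max |s|=19)
Overall max amplitude: 19

Answer: 19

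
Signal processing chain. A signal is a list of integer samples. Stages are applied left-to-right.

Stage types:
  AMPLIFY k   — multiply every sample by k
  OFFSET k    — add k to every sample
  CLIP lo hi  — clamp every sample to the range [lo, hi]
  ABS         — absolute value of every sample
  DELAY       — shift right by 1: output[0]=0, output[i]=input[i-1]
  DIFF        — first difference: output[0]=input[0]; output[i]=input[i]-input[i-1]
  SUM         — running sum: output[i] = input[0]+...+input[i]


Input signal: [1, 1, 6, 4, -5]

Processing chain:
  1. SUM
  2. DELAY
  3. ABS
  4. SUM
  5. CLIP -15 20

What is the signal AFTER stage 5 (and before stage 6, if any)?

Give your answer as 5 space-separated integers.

Answer: 0 1 3 11 20

Derivation:
Input: [1, 1, 6, 4, -5]
Stage 1 (SUM): sum[0..0]=1, sum[0..1]=2, sum[0..2]=8, sum[0..3]=12, sum[0..4]=7 -> [1, 2, 8, 12, 7]
Stage 2 (DELAY): [0, 1, 2, 8, 12] = [0, 1, 2, 8, 12] -> [0, 1, 2, 8, 12]
Stage 3 (ABS): |0|=0, |1|=1, |2|=2, |8|=8, |12|=12 -> [0, 1, 2, 8, 12]
Stage 4 (SUM): sum[0..0]=0, sum[0..1]=1, sum[0..2]=3, sum[0..3]=11, sum[0..4]=23 -> [0, 1, 3, 11, 23]
Stage 5 (CLIP -15 20): clip(0,-15,20)=0, clip(1,-15,20)=1, clip(3,-15,20)=3, clip(11,-15,20)=11, clip(23,-15,20)=20 -> [0, 1, 3, 11, 20]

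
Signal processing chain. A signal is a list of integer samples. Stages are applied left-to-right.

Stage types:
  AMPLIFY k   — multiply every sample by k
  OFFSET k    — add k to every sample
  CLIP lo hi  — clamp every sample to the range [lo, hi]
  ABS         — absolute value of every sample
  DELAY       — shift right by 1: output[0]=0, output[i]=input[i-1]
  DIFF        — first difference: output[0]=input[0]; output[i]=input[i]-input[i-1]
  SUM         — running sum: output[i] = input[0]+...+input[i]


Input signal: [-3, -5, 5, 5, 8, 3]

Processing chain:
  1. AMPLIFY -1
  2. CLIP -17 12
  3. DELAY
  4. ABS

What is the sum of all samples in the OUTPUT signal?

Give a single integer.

Input: [-3, -5, 5, 5, 8, 3]
Stage 1 (AMPLIFY -1): -3*-1=3, -5*-1=5, 5*-1=-5, 5*-1=-5, 8*-1=-8, 3*-1=-3 -> [3, 5, -5, -5, -8, -3]
Stage 2 (CLIP -17 12): clip(3,-17,12)=3, clip(5,-17,12)=5, clip(-5,-17,12)=-5, clip(-5,-17,12)=-5, clip(-8,-17,12)=-8, clip(-3,-17,12)=-3 -> [3, 5, -5, -5, -8, -3]
Stage 3 (DELAY): [0, 3, 5, -5, -5, -8] = [0, 3, 5, -5, -5, -8] -> [0, 3, 5, -5, -5, -8]
Stage 4 (ABS): |0|=0, |3|=3, |5|=5, |-5|=5, |-5|=5, |-8|=8 -> [0, 3, 5, 5, 5, 8]
Output sum: 26

Answer: 26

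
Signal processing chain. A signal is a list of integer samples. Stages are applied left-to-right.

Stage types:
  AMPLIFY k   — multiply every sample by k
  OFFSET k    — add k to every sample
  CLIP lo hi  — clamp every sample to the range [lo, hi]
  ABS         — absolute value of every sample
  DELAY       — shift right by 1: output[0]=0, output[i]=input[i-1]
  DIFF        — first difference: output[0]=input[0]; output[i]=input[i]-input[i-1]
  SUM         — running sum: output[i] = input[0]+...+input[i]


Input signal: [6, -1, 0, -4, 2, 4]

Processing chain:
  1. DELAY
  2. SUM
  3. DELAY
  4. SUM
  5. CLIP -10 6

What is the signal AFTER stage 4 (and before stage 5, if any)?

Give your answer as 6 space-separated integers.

Answer: 0 0 6 11 16 17

Derivation:
Input: [6, -1, 0, -4, 2, 4]
Stage 1 (DELAY): [0, 6, -1, 0, -4, 2] = [0, 6, -1, 0, -4, 2] -> [0, 6, -1, 0, -4, 2]
Stage 2 (SUM): sum[0..0]=0, sum[0..1]=6, sum[0..2]=5, sum[0..3]=5, sum[0..4]=1, sum[0..5]=3 -> [0, 6, 5, 5, 1, 3]
Stage 3 (DELAY): [0, 0, 6, 5, 5, 1] = [0, 0, 6, 5, 5, 1] -> [0, 0, 6, 5, 5, 1]
Stage 4 (SUM): sum[0..0]=0, sum[0..1]=0, sum[0..2]=6, sum[0..3]=11, sum[0..4]=16, sum[0..5]=17 -> [0, 0, 6, 11, 16, 17]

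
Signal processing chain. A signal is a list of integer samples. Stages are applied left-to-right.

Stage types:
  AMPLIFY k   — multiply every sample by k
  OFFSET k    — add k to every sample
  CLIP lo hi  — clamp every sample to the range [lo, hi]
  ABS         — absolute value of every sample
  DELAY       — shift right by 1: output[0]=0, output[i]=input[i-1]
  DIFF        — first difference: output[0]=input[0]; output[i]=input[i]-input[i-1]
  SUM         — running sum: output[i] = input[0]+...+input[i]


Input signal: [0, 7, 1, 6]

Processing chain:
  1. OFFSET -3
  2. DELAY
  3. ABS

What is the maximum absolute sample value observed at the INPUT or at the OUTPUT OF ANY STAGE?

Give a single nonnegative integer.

Answer: 7

Derivation:
Input: [0, 7, 1, 6] (max |s|=7)
Stage 1 (OFFSET -3): 0+-3=-3, 7+-3=4, 1+-3=-2, 6+-3=3 -> [-3, 4, -2, 3] (max |s|=4)
Stage 2 (DELAY): [0, -3, 4, -2] = [0, -3, 4, -2] -> [0, -3, 4, -2] (max |s|=4)
Stage 3 (ABS): |0|=0, |-3|=3, |4|=4, |-2|=2 -> [0, 3, 4, 2] (max |s|=4)
Overall max amplitude: 7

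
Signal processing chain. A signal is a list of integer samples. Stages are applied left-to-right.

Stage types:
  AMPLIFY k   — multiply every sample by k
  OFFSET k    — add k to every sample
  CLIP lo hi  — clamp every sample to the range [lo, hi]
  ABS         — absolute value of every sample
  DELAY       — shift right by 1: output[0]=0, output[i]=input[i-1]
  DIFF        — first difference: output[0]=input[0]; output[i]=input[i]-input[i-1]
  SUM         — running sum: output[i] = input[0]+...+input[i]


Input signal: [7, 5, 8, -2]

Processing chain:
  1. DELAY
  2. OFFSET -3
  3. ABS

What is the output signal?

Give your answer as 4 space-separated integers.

Input: [7, 5, 8, -2]
Stage 1 (DELAY): [0, 7, 5, 8] = [0, 7, 5, 8] -> [0, 7, 5, 8]
Stage 2 (OFFSET -3): 0+-3=-3, 7+-3=4, 5+-3=2, 8+-3=5 -> [-3, 4, 2, 5]
Stage 3 (ABS): |-3|=3, |4|=4, |2|=2, |5|=5 -> [3, 4, 2, 5]

Answer: 3 4 2 5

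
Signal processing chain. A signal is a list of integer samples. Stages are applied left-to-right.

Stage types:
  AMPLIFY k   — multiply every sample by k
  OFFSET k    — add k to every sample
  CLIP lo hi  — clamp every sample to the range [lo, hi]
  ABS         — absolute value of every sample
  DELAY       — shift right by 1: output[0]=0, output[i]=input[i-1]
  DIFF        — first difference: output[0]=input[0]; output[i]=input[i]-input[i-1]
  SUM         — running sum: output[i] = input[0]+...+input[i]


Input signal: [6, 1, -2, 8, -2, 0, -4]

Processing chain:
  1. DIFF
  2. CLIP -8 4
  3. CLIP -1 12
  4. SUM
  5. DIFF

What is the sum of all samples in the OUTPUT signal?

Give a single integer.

Input: [6, 1, -2, 8, -2, 0, -4]
Stage 1 (DIFF): s[0]=6, 1-6=-5, -2-1=-3, 8--2=10, -2-8=-10, 0--2=2, -4-0=-4 -> [6, -5, -3, 10, -10, 2, -4]
Stage 2 (CLIP -8 4): clip(6,-8,4)=4, clip(-5,-8,4)=-5, clip(-3,-8,4)=-3, clip(10,-8,4)=4, clip(-10,-8,4)=-8, clip(2,-8,4)=2, clip(-4,-8,4)=-4 -> [4, -5, -3, 4, -8, 2, -4]
Stage 3 (CLIP -1 12): clip(4,-1,12)=4, clip(-5,-1,12)=-1, clip(-3,-1,12)=-1, clip(4,-1,12)=4, clip(-8,-1,12)=-1, clip(2,-1,12)=2, clip(-4,-1,12)=-1 -> [4, -1, -1, 4, -1, 2, -1]
Stage 4 (SUM): sum[0..0]=4, sum[0..1]=3, sum[0..2]=2, sum[0..3]=6, sum[0..4]=5, sum[0..5]=7, sum[0..6]=6 -> [4, 3, 2, 6, 5, 7, 6]
Stage 5 (DIFF): s[0]=4, 3-4=-1, 2-3=-1, 6-2=4, 5-6=-1, 7-5=2, 6-7=-1 -> [4, -1, -1, 4, -1, 2, -1]
Output sum: 6

Answer: 6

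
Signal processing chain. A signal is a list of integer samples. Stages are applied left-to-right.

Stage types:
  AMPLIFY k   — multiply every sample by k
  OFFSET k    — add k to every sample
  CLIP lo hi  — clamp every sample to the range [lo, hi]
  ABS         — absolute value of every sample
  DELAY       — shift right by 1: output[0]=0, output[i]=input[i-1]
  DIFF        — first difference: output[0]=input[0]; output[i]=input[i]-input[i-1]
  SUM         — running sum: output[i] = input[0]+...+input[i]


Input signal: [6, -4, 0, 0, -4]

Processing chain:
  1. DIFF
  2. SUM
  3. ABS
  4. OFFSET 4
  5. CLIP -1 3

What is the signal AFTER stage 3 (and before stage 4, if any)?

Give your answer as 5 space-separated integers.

Answer: 6 4 0 0 4

Derivation:
Input: [6, -4, 0, 0, -4]
Stage 1 (DIFF): s[0]=6, -4-6=-10, 0--4=4, 0-0=0, -4-0=-4 -> [6, -10, 4, 0, -4]
Stage 2 (SUM): sum[0..0]=6, sum[0..1]=-4, sum[0..2]=0, sum[0..3]=0, sum[0..4]=-4 -> [6, -4, 0, 0, -4]
Stage 3 (ABS): |6|=6, |-4|=4, |0|=0, |0|=0, |-4|=4 -> [6, 4, 0, 0, 4]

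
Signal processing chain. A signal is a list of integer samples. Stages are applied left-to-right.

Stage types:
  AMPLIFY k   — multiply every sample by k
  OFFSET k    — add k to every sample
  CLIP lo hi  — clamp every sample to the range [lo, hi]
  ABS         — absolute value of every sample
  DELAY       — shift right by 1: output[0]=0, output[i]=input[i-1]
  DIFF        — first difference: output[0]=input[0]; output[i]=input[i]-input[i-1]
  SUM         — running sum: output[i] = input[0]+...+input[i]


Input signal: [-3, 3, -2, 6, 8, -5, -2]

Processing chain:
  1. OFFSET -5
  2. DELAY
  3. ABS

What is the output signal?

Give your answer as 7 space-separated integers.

Input: [-3, 3, -2, 6, 8, -5, -2]
Stage 1 (OFFSET -5): -3+-5=-8, 3+-5=-2, -2+-5=-7, 6+-5=1, 8+-5=3, -5+-5=-10, -2+-5=-7 -> [-8, -2, -7, 1, 3, -10, -7]
Stage 2 (DELAY): [0, -8, -2, -7, 1, 3, -10] = [0, -8, -2, -7, 1, 3, -10] -> [0, -8, -2, -7, 1, 3, -10]
Stage 3 (ABS): |0|=0, |-8|=8, |-2|=2, |-7|=7, |1|=1, |3|=3, |-10|=10 -> [0, 8, 2, 7, 1, 3, 10]

Answer: 0 8 2 7 1 3 10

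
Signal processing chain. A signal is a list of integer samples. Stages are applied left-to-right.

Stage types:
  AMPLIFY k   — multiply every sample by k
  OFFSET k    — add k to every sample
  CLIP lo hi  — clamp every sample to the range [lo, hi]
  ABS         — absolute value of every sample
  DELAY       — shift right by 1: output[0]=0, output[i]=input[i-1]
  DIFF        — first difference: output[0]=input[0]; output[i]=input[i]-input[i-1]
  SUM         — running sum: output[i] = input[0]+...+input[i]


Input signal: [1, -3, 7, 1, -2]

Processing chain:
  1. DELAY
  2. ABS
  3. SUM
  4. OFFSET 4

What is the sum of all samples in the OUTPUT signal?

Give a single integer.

Answer: 48

Derivation:
Input: [1, -3, 7, 1, -2]
Stage 1 (DELAY): [0, 1, -3, 7, 1] = [0, 1, -3, 7, 1] -> [0, 1, -3, 7, 1]
Stage 2 (ABS): |0|=0, |1|=1, |-3|=3, |7|=7, |1|=1 -> [0, 1, 3, 7, 1]
Stage 3 (SUM): sum[0..0]=0, sum[0..1]=1, sum[0..2]=4, sum[0..3]=11, sum[0..4]=12 -> [0, 1, 4, 11, 12]
Stage 4 (OFFSET 4): 0+4=4, 1+4=5, 4+4=8, 11+4=15, 12+4=16 -> [4, 5, 8, 15, 16]
Output sum: 48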